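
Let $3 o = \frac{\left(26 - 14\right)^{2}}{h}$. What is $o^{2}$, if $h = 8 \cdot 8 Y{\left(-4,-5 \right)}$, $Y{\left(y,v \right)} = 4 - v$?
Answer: $\frac{1}{144} \approx 0.0069444$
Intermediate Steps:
$h = 576$ ($h = 8 \cdot 8 \left(4 - -5\right) = 64 \left(4 + 5\right) = 64 \cdot 9 = 576$)
$o = \frac{1}{12}$ ($o = \frac{\left(26 - 14\right)^{2} \cdot \frac{1}{576}}{3} = \frac{12^{2} \cdot \frac{1}{576}}{3} = \frac{144 \cdot \frac{1}{576}}{3} = \frac{1}{3} \cdot \frac{1}{4} = \frac{1}{12} \approx 0.083333$)
$o^{2} = \left(\frac{1}{12}\right)^{2} = \frac{1}{144}$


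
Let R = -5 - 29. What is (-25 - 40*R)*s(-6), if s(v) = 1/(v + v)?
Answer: -445/4 ≈ -111.25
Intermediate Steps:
s(v) = 1/(2*v)
R = -34
(-25 - 40*R)*s(-6) = (-25 - 40*(-34))*((½)/(-6)) = (-25 + 1360)*((½)*(-⅙)) = 1335*(-1/12) = -445/4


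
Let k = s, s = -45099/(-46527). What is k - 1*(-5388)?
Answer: 83577525/15509 ≈ 5389.0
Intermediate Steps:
s = 15033/15509 (s = -45099*(-1/46527) = 15033/15509 ≈ 0.96931)
k = 15033/15509 ≈ 0.96931
k - 1*(-5388) = 15033/15509 - 1*(-5388) = 15033/15509 + 5388 = 83577525/15509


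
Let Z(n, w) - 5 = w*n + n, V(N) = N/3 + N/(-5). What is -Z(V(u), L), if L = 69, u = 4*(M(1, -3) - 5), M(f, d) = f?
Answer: 433/3 ≈ 144.33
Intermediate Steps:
u = -16 (u = 4*(1 - 5) = 4*(-4) = -16)
V(N) = 2*N/15 (V(N) = N*(1/3) + N*(-1/5) = N/3 - N/5 = 2*N/15)
Z(n, w) = 5 + n + n*w (Z(n, w) = 5 + (w*n + n) = 5 + (n*w + n) = 5 + (n + n*w) = 5 + n + n*w)
-Z(V(u), L) = -(5 + (2/15)*(-16) + ((2/15)*(-16))*69) = -(5 - 32/15 - 32/15*69) = -(5 - 32/15 - 736/5) = -1*(-433/3) = 433/3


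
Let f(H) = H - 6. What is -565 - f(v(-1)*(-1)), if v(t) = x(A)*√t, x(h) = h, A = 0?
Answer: -559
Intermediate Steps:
v(t) = 0 (v(t) = 0*√t = 0)
f(H) = -6 + H
-565 - f(v(-1)*(-1)) = -565 - (-6 + 0*(-1)) = -565 - (-6 + 0) = -565 - 1*(-6) = -565 + 6 = -559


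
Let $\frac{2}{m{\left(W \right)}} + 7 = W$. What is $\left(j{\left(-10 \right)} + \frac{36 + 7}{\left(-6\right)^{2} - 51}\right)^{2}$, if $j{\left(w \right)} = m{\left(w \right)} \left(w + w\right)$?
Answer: $\frac{17161}{65025} \approx 0.26391$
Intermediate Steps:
$m{\left(W \right)} = \frac{2}{-7 + W}$
$j{\left(w \right)} = \frac{4 w}{-7 + w}$ ($j{\left(w \right)} = \frac{2}{-7 + w} \left(w + w\right) = \frac{2}{-7 + w} 2 w = \frac{4 w}{-7 + w}$)
$\left(j{\left(-10 \right)} + \frac{36 + 7}{\left(-6\right)^{2} - 51}\right)^{2} = \left(4 \left(-10\right) \frac{1}{-7 - 10} + \frac{36 + 7}{\left(-6\right)^{2} - 51}\right)^{2} = \left(4 \left(-10\right) \frac{1}{-17} + \frac{43}{36 - 51}\right)^{2} = \left(4 \left(-10\right) \left(- \frac{1}{17}\right) + \frac{43}{-15}\right)^{2} = \left(\frac{40}{17} + 43 \left(- \frac{1}{15}\right)\right)^{2} = \left(\frac{40}{17} - \frac{43}{15}\right)^{2} = \left(- \frac{131}{255}\right)^{2} = \frac{17161}{65025}$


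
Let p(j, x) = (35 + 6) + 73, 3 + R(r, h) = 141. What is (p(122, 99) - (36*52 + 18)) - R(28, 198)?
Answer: -1914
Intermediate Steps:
R(r, h) = 138 (R(r, h) = -3 + 141 = 138)
p(j, x) = 114 (p(j, x) = 41 + 73 = 114)
(p(122, 99) - (36*52 + 18)) - R(28, 198) = (114 - (36*52 + 18)) - 1*138 = (114 - (1872 + 18)) - 138 = (114 - 1*1890) - 138 = (114 - 1890) - 138 = -1776 - 138 = -1914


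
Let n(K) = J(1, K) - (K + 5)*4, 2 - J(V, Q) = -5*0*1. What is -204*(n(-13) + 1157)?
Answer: -242964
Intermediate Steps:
J(V, Q) = 2 (J(V, Q) = 2 - (-5*0) = 2 - 0 = 2 - 1*0 = 2 + 0 = 2)
n(K) = -18 - 4*K (n(K) = 2 - (K + 5)*4 = 2 - (5 + K)*4 = 2 - (20 + 4*K) = 2 + (-20 - 4*K) = -18 - 4*K)
-204*(n(-13) + 1157) = -204*((-18 - 4*(-13)) + 1157) = -204*((-18 + 52) + 1157) = -204*(34 + 1157) = -204*1191 = -242964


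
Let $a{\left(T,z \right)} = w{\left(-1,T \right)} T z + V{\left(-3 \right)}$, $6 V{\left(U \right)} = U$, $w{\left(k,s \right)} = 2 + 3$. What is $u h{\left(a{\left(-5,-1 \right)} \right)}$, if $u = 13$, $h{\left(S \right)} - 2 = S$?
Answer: $\frac{689}{2} \approx 344.5$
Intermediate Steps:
$w{\left(k,s \right)} = 5$
$V{\left(U \right)} = \frac{U}{6}$
$a{\left(T,z \right)} = - \frac{1}{2} + 5 T z$ ($a{\left(T,z \right)} = 5 T z + \frac{1}{6} \left(-3\right) = 5 T z - \frac{1}{2} = - \frac{1}{2} + 5 T z$)
$h{\left(S \right)} = 2 + S$
$u h{\left(a{\left(-5,-1 \right)} \right)} = 13 \left(2 - \left(\frac{1}{2} + 25 \left(-1\right)\right)\right) = 13 \left(2 + \left(- \frac{1}{2} + 25\right)\right) = 13 \left(2 + \frac{49}{2}\right) = 13 \cdot \frac{53}{2} = \frac{689}{2}$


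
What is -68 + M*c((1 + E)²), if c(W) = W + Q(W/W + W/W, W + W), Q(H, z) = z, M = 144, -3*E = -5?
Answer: 3004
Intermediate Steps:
E = 5/3 (E = -⅓*(-5) = 5/3 ≈ 1.6667)
c(W) = 3*W (c(W) = W + (W + W) = W + 2*W = 3*W)
-68 + M*c((1 + E)²) = -68 + 144*(3*(1 + 5/3)²) = -68 + 144*(3*(8/3)²) = -68 + 144*(3*(64/9)) = -68 + 144*(64/3) = -68 + 3072 = 3004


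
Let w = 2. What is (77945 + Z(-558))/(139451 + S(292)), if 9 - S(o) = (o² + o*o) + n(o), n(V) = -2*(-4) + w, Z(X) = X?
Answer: -77387/31078 ≈ -2.4901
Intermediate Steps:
n(V) = 10 (n(V) = -2*(-4) + 2 = 8 + 2 = 10)
S(o) = -1 - 2*o² (S(o) = 9 - ((o² + o*o) + 10) = 9 - ((o² + o²) + 10) = 9 - (2*o² + 10) = 9 - (10 + 2*o²) = 9 + (-10 - 2*o²) = -1 - 2*o²)
(77945 + Z(-558))/(139451 + S(292)) = (77945 - 558)/(139451 + (-1 - 2*292²)) = 77387/(139451 + (-1 - 2*85264)) = 77387/(139451 + (-1 - 170528)) = 77387/(139451 - 170529) = 77387/(-31078) = 77387*(-1/31078) = -77387/31078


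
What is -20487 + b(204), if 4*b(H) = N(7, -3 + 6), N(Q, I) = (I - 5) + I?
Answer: -81947/4 ≈ -20487.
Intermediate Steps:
N(Q, I) = -5 + 2*I (N(Q, I) = (-5 + I) + I = -5 + 2*I)
b(H) = ¼ (b(H) = (-5 + 2*(-3 + 6))/4 = (-5 + 2*3)/4 = (-5 + 6)/4 = (¼)*1 = ¼)
-20487 + b(204) = -20487 + ¼ = -81947/4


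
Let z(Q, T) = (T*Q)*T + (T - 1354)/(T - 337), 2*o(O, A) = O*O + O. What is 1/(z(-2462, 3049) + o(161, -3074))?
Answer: -8/183101809763 ≈ -4.3692e-11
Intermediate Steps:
o(O, A) = O/2 + O**2/2 (o(O, A) = (O*O + O)/2 = (O**2 + O)/2 = (O + O**2)/2 = O/2 + O**2/2)
z(Q, T) = Q*T**2 + (-1354 + T)/(-337 + T) (z(Q, T) = (Q*T)*T + (-1354 + T)/(-337 + T) = Q*T**2 + (-1354 + T)/(-337 + T))
1/(z(-2462, 3049) + o(161, -3074)) = 1/((-1354 + 3049 - 2462*3049**3 - 337*(-2462)*3049**2)/(-337 + 3049) + (1/2)*161*(1 + 161)) = 1/((-1354 + 3049 - 2462*28344726649 - 337*(-2462)*9296401)/2712 + (1/2)*161*162) = 1/((-1354 + 3049 - 69784717009838 + 7713168131294)/2712 + 13041) = 1/((1/2712)*(-62071548876849) + 13041) = 1/(-183101914091/8 + 13041) = 1/(-183101809763/8) = -8/183101809763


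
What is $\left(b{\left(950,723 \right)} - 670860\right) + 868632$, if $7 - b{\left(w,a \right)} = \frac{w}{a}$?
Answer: $\frac{142993267}{723} \approx 1.9778 \cdot 10^{5}$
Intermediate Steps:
$b{\left(w,a \right)} = 7 - \frac{w}{a}$
$\left(b{\left(950,723 \right)} - 670860\right) + 868632 = \left(\left(7 - \frac{950}{723}\right) - 670860\right) + 868632 = \left(\frac{4111}{723} - 670860\right) + 868632 = - \frac{485027669}{723} + 868632 = \frac{142993267}{723}$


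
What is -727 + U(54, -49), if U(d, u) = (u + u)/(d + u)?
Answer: -3733/5 ≈ -746.60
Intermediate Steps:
U(d, u) = 2*u/(d + u) (U(d, u) = (2*u)/(d + u) = 2*u/(d + u))
-727 + U(54, -49) = -727 + 2*(-49)/(54 - 49) = -727 + 2*(-49)/5 = -727 + 2*(-49)*(⅕) = -727 - 98/5 = -3733/5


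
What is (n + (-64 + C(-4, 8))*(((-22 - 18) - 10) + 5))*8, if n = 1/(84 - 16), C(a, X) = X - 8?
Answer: 391682/17 ≈ 23040.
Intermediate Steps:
C(a, X) = -8 + X
n = 1/68 ≈ 0.014706
(n + (-64 + C(-4, 8))*(((-22 - 18) - 10) + 5))*8 = (1/68 + (-64 + (-8 + 8))*(((-22 - 18) - 10) + 5))*8 = (1/68 + (-64 + 0)*((-40 - 10) + 5))*8 = (1/68 - 64*(-50 + 5))*8 = (1/68 - 64*(-45))*8 = (1/68 + 2880)*8 = (195841/68)*8 = 391682/17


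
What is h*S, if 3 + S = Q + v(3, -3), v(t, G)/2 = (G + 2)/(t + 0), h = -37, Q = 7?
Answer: -370/3 ≈ -123.33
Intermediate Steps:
v(t, G) = 2*(2 + G)/t (v(t, G) = 2*((G + 2)/(t + 0)) = 2*((2 + G)/t) = 2*(2 + G)/t)
S = 10/3 (S = -3 + (7 + 2*(2 - 3)/3) = -3 + (7 + 2*(1/3)*(-1)) = -3 + (7 - 2/3) = -3 + 19/3 = 10/3 ≈ 3.3333)
h*S = -37*10/3 = -370/3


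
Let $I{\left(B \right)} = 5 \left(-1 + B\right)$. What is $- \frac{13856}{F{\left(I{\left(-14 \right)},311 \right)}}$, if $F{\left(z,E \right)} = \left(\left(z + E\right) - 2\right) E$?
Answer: $- \frac{6928}{36387} \approx -0.1904$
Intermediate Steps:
$I{\left(B \right)} = -5 + 5 B$
$F{\left(z,E \right)} = E \left(-2 + E + z\right)$ ($F{\left(z,E \right)} = \left(\left(E + z\right) - 2\right) E = \left(-2 + E + z\right) E = E \left(-2 + E + z\right)$)
$- \frac{13856}{F{\left(I{\left(-14 \right)},311 \right)}} = - \frac{13856}{311 \left(-2 + 311 + \left(-5 + 5 \left(-14\right)\right)\right)} = - \frac{13856}{311 \left(-2 + 311 - 75\right)} = - \frac{13856}{311 \cdot 234} = - \frac{13856}{72774} = \left(-13856\right) \frac{1}{72774} = - \frac{6928}{36387}$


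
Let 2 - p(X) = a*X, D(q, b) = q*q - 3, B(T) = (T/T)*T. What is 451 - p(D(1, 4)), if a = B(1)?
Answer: 447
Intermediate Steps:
B(T) = T (B(T) = 1*T = T)
a = 1
D(q, b) = -3 + q² (D(q, b) = q² - 3 = -3 + q²)
p(X) = 2 - X
451 - p(D(1, 4)) = 451 - (2 - (-3 + 1²)) = 451 - (2 - (-3 + 1)) = 451 - (2 - 1*(-2)) = 451 - (2 + 2) = 451 - 1*4 = 451 - 4 = 447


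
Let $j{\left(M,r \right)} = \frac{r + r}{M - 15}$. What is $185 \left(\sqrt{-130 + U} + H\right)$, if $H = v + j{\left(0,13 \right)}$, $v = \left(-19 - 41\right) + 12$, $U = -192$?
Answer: $- \frac{27602}{3} + 185 i \sqrt{322} \approx -9200.7 + 3319.7 i$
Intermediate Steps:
$j{\left(M,r \right)} = \frac{2 r}{-15 + M}$
$v = -48$ ($v = -60 + 12 = -48$)
$H = - \frac{746}{15}$ ($H = -48 + 2 \cdot 13 \frac{1}{-15 + 0} = -48 + 2 \cdot 13 \frac{1}{-15} = -48 + 2 \cdot 13 \left(- \frac{1}{15}\right) = -48 - \frac{26}{15} = - \frac{746}{15} \approx -49.733$)
$185 \left(\sqrt{-130 + U} + H\right) = 185 \left(\sqrt{-130 - 192} - \frac{746}{15}\right) = 185 \left(\sqrt{-322} - \frac{746}{15}\right) = 185 \left(i \sqrt{322} - \frac{746}{15}\right) = 185 \left(- \frac{746}{15} + i \sqrt{322}\right) = - \frac{27602}{3} + 185 i \sqrt{322}$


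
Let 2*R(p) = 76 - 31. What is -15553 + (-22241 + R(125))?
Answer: -75543/2 ≈ -37772.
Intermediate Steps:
R(p) = 45/2 (R(p) = (76 - 31)/2 = (½)*45 = 45/2)
-15553 + (-22241 + R(125)) = -15553 + (-22241 + 45/2) = -15553 - 44437/2 = -75543/2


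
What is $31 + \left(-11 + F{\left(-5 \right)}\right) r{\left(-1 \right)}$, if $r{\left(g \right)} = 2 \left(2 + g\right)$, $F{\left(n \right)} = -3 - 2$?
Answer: $-1$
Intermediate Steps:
$F{\left(n \right)} = -5$ ($F{\left(n \right)} = -3 - 2 = -5$)
$r{\left(g \right)} = 4 + 2 g$
$31 + \left(-11 + F{\left(-5 \right)}\right) r{\left(-1 \right)} = 31 + \left(-11 - 5\right) \left(4 + 2 \left(-1\right)\right) = 31 - 16 \left(4 - 2\right) = 31 - 32 = -1$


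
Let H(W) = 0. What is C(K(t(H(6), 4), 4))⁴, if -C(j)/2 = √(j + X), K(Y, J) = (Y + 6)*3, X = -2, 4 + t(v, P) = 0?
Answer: 256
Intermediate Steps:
t(v, P) = -4 (t(v, P) = -4 + 0 = -4)
K(Y, J) = 18 + 3*Y (K(Y, J) = (6 + Y)*3 = 18 + 3*Y)
C(j) = -2*√(-2 + j) (C(j) = -2*√(j - 2) = -2*√(-2 + j))
C(K(t(H(6), 4), 4))⁴ = (-2*√(-2 + (18 + 3*(-4))))⁴ = (-2*√(-2 + (18 - 12)))⁴ = (-2*√(-2 + 6))⁴ = (-2*√4)⁴ = (-2*2)⁴ = (-4)⁴ = 256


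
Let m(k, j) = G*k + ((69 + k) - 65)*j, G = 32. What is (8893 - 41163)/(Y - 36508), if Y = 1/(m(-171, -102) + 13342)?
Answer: 114807440/129885033 ≈ 0.88392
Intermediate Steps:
m(k, j) = 32*k + j*(4 + k) (m(k, j) = 32*k + ((69 + k) - 65)*j = 32*k + (4 + k)*j = 32*k + j*(4 + k))
Y = 1/24904 (Y = 1/((4*(-102) + 32*(-171) - 102*(-171)) + 13342) = 1/((-408 - 5472 + 17442) + 13342) = 1/(11562 + 13342) = 1/24904 ≈ 4.0154e-5)
(8893 - 41163)/(Y - 36508) = (8893 - 41163)/(1/24904 - 36508) = -32270/(-909195231/24904) = -32270*(-24904/909195231) = 114807440/129885033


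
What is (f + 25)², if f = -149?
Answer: 15376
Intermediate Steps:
(f + 25)² = (-149 + 25)² = (-124)² = 15376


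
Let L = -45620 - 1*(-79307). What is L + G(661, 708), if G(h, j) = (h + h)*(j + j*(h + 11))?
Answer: 629945535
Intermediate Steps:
G(h, j) = 2*h*(j + j*(11 + h)) (G(h, j) = (2*h)*(j + j*(11 + h)) = 2*h*(j + j*(11 + h)))
L = 33687 (L = -45620 + 79307 = 33687)
L + G(661, 708) = 33687 + 2*661*708*(12 + 661) = 33687 + 2*661*708*673 = 33687 + 629911848 = 629945535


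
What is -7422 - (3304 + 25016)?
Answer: -35742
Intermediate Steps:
-7422 - (3304 + 25016) = -7422 - 1*28320 = -7422 - 28320 = -35742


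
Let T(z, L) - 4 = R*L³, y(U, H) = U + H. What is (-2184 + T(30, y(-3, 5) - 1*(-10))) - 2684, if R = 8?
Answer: 8960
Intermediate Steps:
y(U, H) = H + U
T(z, L) = 4 + 8*L³
(-2184 + T(30, y(-3, 5) - 1*(-10))) - 2684 = (-2184 + (4 + 8*((5 - 3) - 1*(-10))³)) - 2684 = (-2184 + (4 + 8*(2 + 10)³)) - 2684 = (-2184 + (4 + 8*12³)) - 2684 = (-2184 + (4 + 8*1728)) - 2684 = (-2184 + (4 + 13824)) - 2684 = (-2184 + 13828) - 2684 = 11644 - 2684 = 8960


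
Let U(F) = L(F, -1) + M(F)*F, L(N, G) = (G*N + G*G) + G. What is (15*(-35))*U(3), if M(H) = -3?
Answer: 6300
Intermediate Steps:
L(N, G) = G + G² + G*N (L(N, G) = (G*N + G²) + G = (G² + G*N) + G = G + G² + G*N)
U(F) = -4*F (U(F) = -(1 - 1 + F) - 3*F = -F - 3*F = -4*F)
(15*(-35))*U(3) = (15*(-35))*(-4*3) = -525*(-12) = 6300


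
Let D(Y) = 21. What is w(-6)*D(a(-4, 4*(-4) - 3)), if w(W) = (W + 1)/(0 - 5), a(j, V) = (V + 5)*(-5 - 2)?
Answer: 21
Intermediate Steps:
a(j, V) = -35 - 7*V (a(j, V) = (5 + V)*(-7) = -35 - 7*V)
w(W) = -⅕ - W/5 (w(W) = (1 + W)/(-5) = (1 + W)*(-⅕) = -⅕ - W/5)
w(-6)*D(a(-4, 4*(-4) - 3)) = (-⅕ - ⅕*(-6))*21 = (-⅕ + 6/5)*21 = 1*21 = 21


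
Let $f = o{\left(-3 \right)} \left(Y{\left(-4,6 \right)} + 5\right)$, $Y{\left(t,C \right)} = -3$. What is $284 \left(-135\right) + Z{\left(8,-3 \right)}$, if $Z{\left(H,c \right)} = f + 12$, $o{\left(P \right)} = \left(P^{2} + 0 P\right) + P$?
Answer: $-38316$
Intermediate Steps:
$o{\left(P \right)} = P + P^{2}$ ($o{\left(P \right)} = \left(P^{2} + 0\right) + P = P^{2} + P = P + P^{2}$)
$f = 12$ ($f = - 3 \left(1 - 3\right) \left(-3 + 5\right) = \left(-3\right) \left(-2\right) 2 = 6 \cdot 2 = 12$)
$Z{\left(H,c \right)} = 24$ ($Z{\left(H,c \right)} = 12 + 12 = 24$)
$284 \left(-135\right) + Z{\left(8,-3 \right)} = 284 \left(-135\right) + 24 = -38340 + 24 = -38316$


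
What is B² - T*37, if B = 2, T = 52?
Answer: -1920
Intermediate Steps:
B² - T*37 = 2² - 52*37 = 4 - 1*1924 = 4 - 1924 = -1920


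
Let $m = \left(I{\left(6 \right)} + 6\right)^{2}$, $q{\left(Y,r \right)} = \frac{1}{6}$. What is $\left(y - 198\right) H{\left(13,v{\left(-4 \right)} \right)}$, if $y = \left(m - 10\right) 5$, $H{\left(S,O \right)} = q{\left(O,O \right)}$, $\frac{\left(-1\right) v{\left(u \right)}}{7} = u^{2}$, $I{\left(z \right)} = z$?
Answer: $\frac{236}{3} \approx 78.667$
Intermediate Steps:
$q{\left(Y,r \right)} = \frac{1}{6}$
$v{\left(u \right)} = - 7 u^{2}$
$H{\left(S,O \right)} = \frac{1}{6}$
$m = 144$ ($m = \left(6 + 6\right)^{2} = 12^{2} = 144$)
$y = 670$ ($y = \left(144 - 10\right) 5 = 134 \cdot 5 = 670$)
$\left(y - 198\right) H{\left(13,v{\left(-4 \right)} \right)} = \left(670 - 198\right) \frac{1}{6} = 472 \cdot \frac{1}{6} = \frac{236}{3}$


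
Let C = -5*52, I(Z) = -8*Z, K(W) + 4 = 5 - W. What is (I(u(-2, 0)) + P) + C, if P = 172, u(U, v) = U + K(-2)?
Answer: -96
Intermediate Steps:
K(W) = 1 - W (K(W) = -4 + (5 - W) = 1 - W)
u(U, v) = 3 + U (u(U, v) = U + (1 - 1*(-2)) = U + (1 + 2) = U + 3 = 3 + U)
C = -260
(I(u(-2, 0)) + P) + C = (-8*(3 - 2) + 172) - 260 = (-8*1 + 172) - 260 = (-8 + 172) - 260 = 164 - 260 = -96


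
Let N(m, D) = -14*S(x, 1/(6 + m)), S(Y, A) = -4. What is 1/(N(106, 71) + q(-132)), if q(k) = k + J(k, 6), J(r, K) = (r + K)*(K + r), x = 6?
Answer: 1/15800 ≈ 6.3291e-5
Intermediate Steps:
J(r, K) = (K + r)² (J(r, K) = (K + r)*(K + r) = (K + r)²)
q(k) = k + (6 + k)²
N(m, D) = 56 (N(m, D) = -14*(-4) = 56)
1/(N(106, 71) + q(-132)) = 1/(56 + (-132 + (6 - 132)²)) = 1/(56 + (-132 + (-126)²)) = 1/(56 + (-132 + 15876)) = 1/(56 + 15744) = 1/15800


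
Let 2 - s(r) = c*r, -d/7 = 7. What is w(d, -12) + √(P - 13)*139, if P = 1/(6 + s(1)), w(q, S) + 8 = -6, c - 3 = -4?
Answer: -14 + 278*I*√29/3 ≈ -14.0 + 499.03*I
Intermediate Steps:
c = -1 (c = 3 - 4 = -1)
d = -49 (d = -7*7 = -49)
w(q, S) = -14 (w(q, S) = -8 - 6 = -14)
s(r) = 2 + r (s(r) = 2 - (-1)*r = 2 + r)
P = ⅑ (P = 1/(6 + (2 + 1)) = 1/(6 + 3) = 1/9 = ⅑ ≈ 0.11111)
w(d, -12) + √(P - 13)*139 = -14 + √(⅑ - 13)*139 = -14 + √(-116/9)*139 = -14 + (2*I*√29/3)*139 = -14 + 278*I*√29/3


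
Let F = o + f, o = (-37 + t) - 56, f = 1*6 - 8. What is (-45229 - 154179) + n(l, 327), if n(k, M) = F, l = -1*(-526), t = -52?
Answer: -199555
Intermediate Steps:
l = 526
f = -2 (f = 6 - 8 = -2)
o = -145 (o = (-37 - 52) - 56 = -89 - 56 = -145)
F = -147 (F = -145 - 2 = -147)
n(k, M) = -147
(-45229 - 154179) + n(l, 327) = (-45229 - 154179) - 147 = -199408 - 147 = -199555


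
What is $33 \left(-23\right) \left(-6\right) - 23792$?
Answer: $-19238$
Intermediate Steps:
$33 \left(-23\right) \left(-6\right) - 23792 = \left(-759\right) \left(-6\right) - 23792 = 4554 - 23792 = -19238$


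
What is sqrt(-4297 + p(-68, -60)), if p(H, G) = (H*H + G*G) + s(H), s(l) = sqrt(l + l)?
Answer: sqrt(3927 + 2*I*sqrt(34)) ≈ 62.666 + 0.09305*I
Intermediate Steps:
s(l) = sqrt(2)*sqrt(l) (s(l) = sqrt(2*l) = sqrt(2)*sqrt(l))
p(H, G) = G**2 + H**2 + sqrt(2)*sqrt(H) (p(H, G) = (H*H + G*G) + sqrt(2)*sqrt(H) = (H**2 + G**2) + sqrt(2)*sqrt(H) = (G**2 + H**2) + sqrt(2)*sqrt(H) = G**2 + H**2 + sqrt(2)*sqrt(H))
sqrt(-4297 + p(-68, -60)) = sqrt(-4297 + ((-60)**2 + (-68)**2 + sqrt(2)*sqrt(-68))) = sqrt(-4297 + (3600 + 4624 + sqrt(2)*(2*I*sqrt(17)))) = sqrt(-4297 + (3600 + 4624 + 2*I*sqrt(34))) = sqrt(-4297 + (8224 + 2*I*sqrt(34))) = sqrt(3927 + 2*I*sqrt(34))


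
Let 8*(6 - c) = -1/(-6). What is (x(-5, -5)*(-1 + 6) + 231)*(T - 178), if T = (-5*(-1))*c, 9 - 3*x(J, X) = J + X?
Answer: -1400473/36 ≈ -38902.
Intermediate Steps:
x(J, X) = 3 - J/3 - X/3 (x(J, X) = 3 - (J + X)/3 = 3 + (-J/3 - X/3) = 3 - J/3 - X/3)
c = 287/48 (c = 6 - (-1)/(8*(-6)) = 6 - (-1)*(-1)/(8*6) = 6 - 1/8*1/6 = 6 - 1/48 = 287/48 ≈ 5.9792)
T = 1435/48 (T = -5*(-1)*(287/48) = 5*(287/48) = 1435/48 ≈ 29.896)
(x(-5, -5)*(-1 + 6) + 231)*(T - 178) = ((3 - 1/3*(-5) - 1/3*(-5))*(-1 + 6) + 231)*(1435/48 - 178) = ((3 + 5/3 + 5/3)*5 + 231)*(-7109/48) = ((19/3)*5 + 231)*(-7109/48) = (95/3 + 231)*(-7109/48) = (788/3)*(-7109/48) = -1400473/36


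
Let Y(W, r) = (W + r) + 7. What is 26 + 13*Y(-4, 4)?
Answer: 117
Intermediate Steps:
Y(W, r) = 7 + W + r
26 + 13*Y(-4, 4) = 26 + 13*(7 - 4 + 4) = 26 + 13*7 = 26 + 91 = 117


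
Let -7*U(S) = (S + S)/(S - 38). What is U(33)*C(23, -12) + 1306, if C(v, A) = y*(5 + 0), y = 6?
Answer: 9538/7 ≈ 1362.6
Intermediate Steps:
U(S) = -2*S/(7*(-38 + S)) (U(S) = -(S + S)/(7*(S - 38)) = -2*S/(7*(-38 + S)))
C(v, A) = 30 (C(v, A) = 6*(5 + 0) = 6*5 = 30)
U(33)*C(23, -12) + 1306 = -2*33/(-266 + 7*33)*30 + 1306 = -2*33/(-266 + 231)*30 + 1306 = -2*33/(-35)*30 + 1306 = -2*33*(-1/35)*30 + 1306 = (66/35)*30 + 1306 = 396/7 + 1306 = 9538/7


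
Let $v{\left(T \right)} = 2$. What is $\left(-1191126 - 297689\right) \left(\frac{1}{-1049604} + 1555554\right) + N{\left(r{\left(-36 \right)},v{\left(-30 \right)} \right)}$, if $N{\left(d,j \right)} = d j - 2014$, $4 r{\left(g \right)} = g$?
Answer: $- \frac{2430811627943916553}{1049604} \approx -2.3159 \cdot 10^{12}$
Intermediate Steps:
$r{\left(g \right)} = \frac{g}{4}$
$N{\left(d,j \right)} = -2014 + d j$
$\left(-1191126 - 297689\right) \left(\frac{1}{-1049604} + 1555554\right) + N{\left(r{\left(-36 \right)},v{\left(-30 \right)} \right)} = \left(-1191126 - 297689\right) \left(\frac{1}{-1049604} + 1555554\right) - \left(2014 - \frac{1}{4} \left(-36\right) 2\right) = - 1488815 \left(- \frac{1}{1049604} + 1555554\right) - 2032 = \left(-1488815\right) \frac{1632715700615}{1049604} - 2032 = - \frac{2430811625811121225}{1049604} - 2032 = - \frac{2430811627943916553}{1049604}$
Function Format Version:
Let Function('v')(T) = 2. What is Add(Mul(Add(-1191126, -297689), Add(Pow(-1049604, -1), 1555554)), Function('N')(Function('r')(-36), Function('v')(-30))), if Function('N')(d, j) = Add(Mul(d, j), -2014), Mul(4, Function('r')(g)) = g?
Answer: Rational(-2430811627943916553, 1049604) ≈ -2.3159e+12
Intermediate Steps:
Function('r')(g) = Mul(Rational(1, 4), g)
Function('N')(d, j) = Add(-2014, Mul(d, j))
Add(Mul(Add(-1191126, -297689), Add(Pow(-1049604, -1), 1555554)), Function('N')(Function('r')(-36), Function('v')(-30))) = Add(Mul(Add(-1191126, -297689), Add(Pow(-1049604, -1), 1555554)), Add(-2014, Mul(Mul(Rational(1, 4), -36), 2))) = Add(Mul(-1488815, Add(Rational(-1, 1049604), 1555554)), Add(-2014, Mul(-9, 2))) = Add(Mul(-1488815, Rational(1632715700615, 1049604)), Add(-2014, -18)) = Add(Rational(-2430811625811121225, 1049604), -2032) = Rational(-2430811627943916553, 1049604)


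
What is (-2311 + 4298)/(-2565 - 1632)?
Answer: -1987/4197 ≈ -0.47343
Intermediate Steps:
(-2311 + 4298)/(-2565 - 1632) = 1987/(-4197) = 1987*(-1/4197) = -1987/4197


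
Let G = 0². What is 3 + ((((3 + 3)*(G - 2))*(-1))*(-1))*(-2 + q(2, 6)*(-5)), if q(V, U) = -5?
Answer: -273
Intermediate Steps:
G = 0
3 + ((((3 + 3)*(G - 2))*(-1))*(-1))*(-2 + q(2, 6)*(-5)) = 3 + ((((3 + 3)*(0 - 2))*(-1))*(-1))*(-2 - 5*(-5)) = 3 + (((6*(-2))*(-1))*(-1))*(-2 + 25) = 3 + (-12*(-1)*(-1))*23 = 3 + (12*(-1))*23 = 3 - 12*23 = 3 - 276 = -273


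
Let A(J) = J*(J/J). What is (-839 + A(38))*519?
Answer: -415719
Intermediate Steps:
A(J) = J (A(J) = J*1 = J)
(-839 + A(38))*519 = (-839 + 38)*519 = -801*519 = -415719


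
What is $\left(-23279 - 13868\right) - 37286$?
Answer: $-74433$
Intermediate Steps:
$\left(-23279 - 13868\right) - 37286 = -37147 - 37286 = -74433$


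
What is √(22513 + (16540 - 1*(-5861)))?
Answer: √44914 ≈ 211.93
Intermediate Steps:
√(22513 + (16540 - 1*(-5861))) = √(22513 + (16540 + 5861)) = √(22513 + 22401) = √44914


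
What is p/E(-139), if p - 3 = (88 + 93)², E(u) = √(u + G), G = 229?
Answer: 16382*√10/15 ≈ 3453.6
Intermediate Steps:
E(u) = √(229 + u) (E(u) = √(u + 229) = √(229 + u))
p = 32764 (p = 3 + (88 + 93)² = 3 + 181² = 3 + 32761 = 32764)
p/E(-139) = 32764/(√(229 - 139)) = 32764/(√90) = 32764/((3*√10)) = 32764*(√10/30) = 16382*√10/15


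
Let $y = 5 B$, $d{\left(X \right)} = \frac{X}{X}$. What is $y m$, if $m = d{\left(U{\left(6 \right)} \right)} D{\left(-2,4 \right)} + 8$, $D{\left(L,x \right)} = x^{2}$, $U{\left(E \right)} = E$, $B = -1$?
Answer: $-120$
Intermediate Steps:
$d{\left(X \right)} = 1$
$m = 24$ ($m = 1 \cdot 4^{2} + 8 = 1 \cdot 16 + 8 = 16 + 8 = 24$)
$y = -5$ ($y = 5 \left(-1\right) = -5$)
$y m = \left(-5\right) 24 = -120$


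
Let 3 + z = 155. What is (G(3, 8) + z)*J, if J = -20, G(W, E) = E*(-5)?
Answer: -2240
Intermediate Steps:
z = 152 (z = -3 + 155 = 152)
G(W, E) = -5*E
(G(3, 8) + z)*J = (-5*8 + 152)*(-20) = (-40 + 152)*(-20) = 112*(-20) = -2240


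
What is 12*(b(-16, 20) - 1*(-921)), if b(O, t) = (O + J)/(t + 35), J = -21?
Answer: 607416/55 ≈ 11044.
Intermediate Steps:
b(O, t) = (-21 + O)/(35 + t) (b(O, t) = (O - 21)/(t + 35) = (-21 + O)/(35 + t))
12*(b(-16, 20) - 1*(-921)) = 12*((-21 - 16)/(35 + 20) - 1*(-921)) = 12*(-37/55 + 921) = 12*(50618/55) = 607416/55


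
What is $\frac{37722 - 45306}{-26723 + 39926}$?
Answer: $- \frac{2528}{4401} \approx -0.57442$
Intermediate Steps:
$\frac{37722 - 45306}{-26723 + 39926} = - \frac{7584}{13203} = \left(-7584\right) \frac{1}{13203} = - \frac{2528}{4401}$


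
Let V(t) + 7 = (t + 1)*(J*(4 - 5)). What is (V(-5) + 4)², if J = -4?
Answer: 361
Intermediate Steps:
V(t) = -3 + 4*t (V(t) = -7 + (t + 1)*(-4*(4 - 5)) = -7 + (1 + t)*(-4*(-1)) = -7 + (1 + t)*4 = -7 + (4 + 4*t) = -3 + 4*t)
(V(-5) + 4)² = ((-3 + 4*(-5)) + 4)² = ((-3 - 20) + 4)² = (-23 + 4)² = (-19)² = 361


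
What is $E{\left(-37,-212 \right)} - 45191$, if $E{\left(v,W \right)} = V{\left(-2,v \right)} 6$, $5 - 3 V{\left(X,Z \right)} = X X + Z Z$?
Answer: $-47927$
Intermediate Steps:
$V{\left(X,Z \right)} = \frac{5}{3} - \frac{X^{2}}{3} - \frac{Z^{2}}{3}$ ($V{\left(X,Z \right)} = \frac{5}{3} - \frac{X X + Z Z}{3} = \frac{5}{3} - \frac{X^{2} + Z^{2}}{3} = \frac{5}{3} - \left(\frac{X^{2}}{3} + \frac{Z^{2}}{3}\right) = \frac{5}{3} - \frac{X^{2}}{3} - \frac{Z^{2}}{3}$)
$E{\left(v,W \right)} = 2 - 2 v^{2}$ ($E{\left(v,W \right)} = \left(\frac{5}{3} - \frac{\left(-2\right)^{2}}{3} - \frac{v^{2}}{3}\right) 6 = \left(\frac{5}{3} - \frac{4}{3} - \frac{v^{2}}{3}\right) 6 = \left(\frac{1}{3} - \frac{v^{2}}{3}\right) 6 = 2 - 2 v^{2}$)
$E{\left(-37,-212 \right)} - 45191 = \left(2 - 2 \left(-37\right)^{2}\right) - 45191 = \left(2 - 2738\right) - 45191 = -2736 - 45191 = -47927$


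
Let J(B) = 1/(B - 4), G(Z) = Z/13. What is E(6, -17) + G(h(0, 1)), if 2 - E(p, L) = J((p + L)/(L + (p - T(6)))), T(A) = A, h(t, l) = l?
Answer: 1760/741 ≈ 2.3752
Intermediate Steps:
G(Z) = Z/13 (G(Z) = Z*(1/13) = Z/13)
J(B) = 1/(-4 + B)
E(p, L) = 2 - 1/(-4 + (L + p)/(-6 + L + p)) (E(p, L) = 2 - 1/(-4 + (p + L)/(L + (p - 1*6))) = 2 - 1/(-4 + (L + p)/(L + (p - 6))) = 2 - 1/(-4 + (L + p)/(L + (-6 + p))) = 2 - 1/(-4 + (L + p)/(-6 + L + p)))
E(6, -17) + G(h(0, 1)) = (54 - 7*(-17) - 7*6)/(3*(8 - 1*(-17) - 1*6)) + (1/13)*1 = (54 + 119 - 42)/(3*(8 + 17 - 6)) + 1/13 = (⅓)*131/19 + 1/13 = (⅓)*(1/19)*131 + 1/13 = 131/57 + 1/13 = 1760/741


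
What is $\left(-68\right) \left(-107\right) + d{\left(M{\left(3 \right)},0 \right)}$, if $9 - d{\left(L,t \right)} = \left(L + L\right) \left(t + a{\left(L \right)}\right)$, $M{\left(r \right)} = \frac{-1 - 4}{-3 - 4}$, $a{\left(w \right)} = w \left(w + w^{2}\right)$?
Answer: $\frac{17488285}{2401} \approx 7283.8$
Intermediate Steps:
$M{\left(r \right)} = \frac{5}{7}$ ($M{\left(r \right)} = - \frac{5}{-7} = \left(-5\right) \left(- \frac{1}{7}\right) = \frac{5}{7}$)
$d{\left(L,t \right)} = 9 - 2 L \left(t + L^{2} \left(1 + L\right)\right)$ ($d{\left(L,t \right)} = 9 - \left(L + L\right) \left(t + L^{2} \left(1 + L\right)\right) = 9 - 2 L \left(t + L^{2} \left(1 + L\right)\right)$)
$\left(-68\right) \left(-107\right) + d{\left(M{\left(3 \right)},0 \right)} = \left(-68\right) \left(-107\right) - \left(-9 + 0 + 2 \left(\frac{5}{7}\right)^{3} \left(1 + \frac{5}{7}\right)\right) = 7276 + \left(9 + 0 - \frac{250}{343} \cdot \frac{12}{7}\right) = 7276 + \left(9 + 0 - \frac{3000}{2401}\right) = 7276 + \frac{18609}{2401} = \frac{17488285}{2401}$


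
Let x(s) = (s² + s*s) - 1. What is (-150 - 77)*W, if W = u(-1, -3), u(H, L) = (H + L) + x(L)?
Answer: -2951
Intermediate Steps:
x(s) = -1 + 2*s² (x(s) = (s² + s²) - 1 = 2*s² - 1 = -1 + 2*s²)
u(H, L) = -1 + H + L + 2*L² (u(H, L) = (H + L) + (-1 + 2*L²) = -1 + H + L + 2*L²)
W = 13 (W = -1 - 1 - 3 + 2*(-3)² = -1 - 1 - 3 + 2*9 = -1 - 1 - 3 + 18 = 13)
(-150 - 77)*W = (-150 - 77)*13 = -227*13 = -2951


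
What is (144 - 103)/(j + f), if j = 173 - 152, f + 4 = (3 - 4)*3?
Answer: 41/14 ≈ 2.9286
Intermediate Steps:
f = -7 (f = -4 + (3 - 4)*3 = -4 - 1*3 = -4 - 3 = -7)
j = 21
(144 - 103)/(j + f) = (144 - 103)/(21 - 7) = 41/14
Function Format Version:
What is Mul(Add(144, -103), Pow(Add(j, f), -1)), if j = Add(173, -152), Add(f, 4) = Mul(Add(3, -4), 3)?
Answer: Rational(41, 14) ≈ 2.9286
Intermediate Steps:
f = -7 (f = Add(-4, Mul(Add(3, -4), 3)) = Add(-4, Mul(-1, 3)) = Add(-4, -3) = -7)
j = 21
Mul(Add(144, -103), Pow(Add(j, f), -1)) = Mul(Add(144, -103), Pow(Add(21, -7), -1)) = Mul(41, Pow(14, -1)) = Mul(41, Rational(1, 14)) = Rational(41, 14)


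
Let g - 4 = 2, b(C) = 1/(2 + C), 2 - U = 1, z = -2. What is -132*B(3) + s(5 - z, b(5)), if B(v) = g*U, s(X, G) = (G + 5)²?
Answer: -37512/49 ≈ -765.55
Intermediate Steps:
U = 1 (U = 2 - 1*1 = 2 - 1 = 1)
s(X, G) = (5 + G)²
g = 6 (g = 4 + 2 = 6)
B(v) = 6 (B(v) = 6*1 = 6)
-132*B(3) + s(5 - z, b(5)) = -132*6 + (5 + 1/(2 + 5))² = -792 + (5 + 1/7)² = -792 + (5 + ⅐)² = -792 + (36/7)² = -792 + 1296/49 = -37512/49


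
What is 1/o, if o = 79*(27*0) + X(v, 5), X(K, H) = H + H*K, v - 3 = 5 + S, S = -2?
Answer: 1/35 ≈ 0.028571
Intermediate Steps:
v = 6 (v = 3 + (5 - 2) = 3 + 3 = 6)
o = 35 (o = 79*(27*0) + 5*(1 + 6) = 79*0 + 5*7 = 0 + 35 = 35)
1/o = 1/35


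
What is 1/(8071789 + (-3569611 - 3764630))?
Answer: 1/737548 ≈ 1.3558e-6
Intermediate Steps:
1/(8071789 + (-3569611 - 3764630)) = 1/(8071789 - 7334241) = 1/737548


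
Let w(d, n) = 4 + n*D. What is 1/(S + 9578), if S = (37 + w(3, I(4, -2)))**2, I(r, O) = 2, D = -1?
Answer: 1/11099 ≈ 9.0098e-5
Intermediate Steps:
w(d, n) = 4 - n (w(d, n) = 4 + n*(-1) = 4 - n)
S = 1521 (S = (37 + (4 - 1*2))**2 = (37 + (4 - 2))**2 = (37 + 2)**2 = 39**2 = 1521)
1/(S + 9578) = 1/(1521 + 9578) = 1/11099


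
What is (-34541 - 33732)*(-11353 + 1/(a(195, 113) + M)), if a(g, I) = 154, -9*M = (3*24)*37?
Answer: 110064746671/142 ≈ 7.7510e+8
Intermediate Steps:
M = -296 (M = -3*24*37/9 = -8*37 = -⅑*2664 = -296)
(-34541 - 33732)*(-11353 + 1/(a(195, 113) + M)) = (-34541 - 33732)*(-11353 + 1/(154 - 296)) = -68273*(-11353 + 1/(-142)) = -68273*(-11353 - 1/142) = -68273*(-1612127/142) = 110064746671/142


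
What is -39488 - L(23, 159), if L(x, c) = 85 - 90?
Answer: -39483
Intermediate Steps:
L(x, c) = -5
-39488 - L(23, 159) = -39488 - 1*(-5) = -39488 + 5 = -39483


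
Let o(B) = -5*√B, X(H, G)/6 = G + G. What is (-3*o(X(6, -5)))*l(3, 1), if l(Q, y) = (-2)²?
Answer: 120*I*√15 ≈ 464.76*I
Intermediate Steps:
l(Q, y) = 4
X(H, G) = 12*G (X(H, G) = 6*(G + G) = 6*(2*G) = 12*G)
(-3*o(X(6, -5)))*l(3, 1) = -(-15)*√(12*(-5))*4 = -(-15)*√(-60)*4 = -(-15)*2*I*√15*4 = -(-30)*I*√15*4 = (30*I*√15)*4 = 120*I*√15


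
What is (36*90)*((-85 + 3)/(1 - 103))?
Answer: 44280/17 ≈ 2604.7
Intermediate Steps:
(36*90)*((-85 + 3)/(1 - 103)) = 3240*(-82/(-102)) = 3240*(-82*(-1/102)) = 3240*(41/51) = 44280/17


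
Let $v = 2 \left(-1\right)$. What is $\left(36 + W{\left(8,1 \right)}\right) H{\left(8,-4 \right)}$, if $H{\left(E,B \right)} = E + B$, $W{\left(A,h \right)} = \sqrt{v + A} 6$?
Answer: $144 + 24 \sqrt{6} \approx 202.79$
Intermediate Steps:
$v = -2$
$W{\left(A,h \right)} = 6 \sqrt{-2 + A}$ ($W{\left(A,h \right)} = \sqrt{-2 + A} 6 = 6 \sqrt{-2 + A}$)
$H{\left(E,B \right)} = B + E$
$\left(36 + W{\left(8,1 \right)}\right) H{\left(8,-4 \right)} = \left(36 + 6 \sqrt{-2 + 8}\right) \left(-4 + 8\right) = \left(36 + 6 \sqrt{6}\right) 4 = 144 + 24 \sqrt{6}$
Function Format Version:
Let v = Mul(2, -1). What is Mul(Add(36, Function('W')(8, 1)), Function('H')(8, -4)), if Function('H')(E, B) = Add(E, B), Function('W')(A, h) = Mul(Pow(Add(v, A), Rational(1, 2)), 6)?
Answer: Add(144, Mul(24, Pow(6, Rational(1, 2)))) ≈ 202.79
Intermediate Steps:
v = -2
Function('W')(A, h) = Mul(6, Pow(Add(-2, A), Rational(1, 2))) (Function('W')(A, h) = Mul(Pow(Add(-2, A), Rational(1, 2)), 6) = Mul(6, Pow(Add(-2, A), Rational(1, 2))))
Function('H')(E, B) = Add(B, E)
Mul(Add(36, Function('W')(8, 1)), Function('H')(8, -4)) = Mul(Add(36, Mul(6, Pow(Add(-2, 8), Rational(1, 2)))), Add(-4, 8)) = Mul(Add(36, Mul(6, Pow(6, Rational(1, 2)))), 4) = Add(144, Mul(24, Pow(6, Rational(1, 2))))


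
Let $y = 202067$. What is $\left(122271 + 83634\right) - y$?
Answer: $3838$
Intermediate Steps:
$\left(122271 + 83634\right) - y = \left(122271 + 83634\right) - 202067 = 205905 - 202067 = 3838$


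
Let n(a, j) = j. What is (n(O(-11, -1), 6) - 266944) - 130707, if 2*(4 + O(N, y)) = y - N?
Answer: -397645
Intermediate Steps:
O(N, y) = -4 + y/2 - N/2 (O(N, y) = -4 + (y - N)/2 = -4 + (y/2 - N/2) = -4 + y/2 - N/2)
(n(O(-11, -1), 6) - 266944) - 130707 = (6 - 266944) - 130707 = -266938 - 130707 = -397645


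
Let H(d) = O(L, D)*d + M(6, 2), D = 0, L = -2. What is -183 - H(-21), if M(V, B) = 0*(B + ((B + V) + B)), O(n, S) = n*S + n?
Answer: -225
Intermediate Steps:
O(n, S) = n + S*n (O(n, S) = S*n + n = n + S*n)
M(V, B) = 0 (M(V, B) = 0*(B + (V + 2*B)) = 0*(V + 3*B) = 0)
H(d) = -2*d (H(d) = (-2*(1 + 0))*d + 0 = (-2*1)*d + 0 = -2*d + 0 = -2*d)
-183 - H(-21) = -183 - (-2)*(-21) = -183 - 1*42 = -183 - 42 = -225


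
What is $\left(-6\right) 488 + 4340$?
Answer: $1412$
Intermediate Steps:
$\left(-6\right) 488 + 4340 = -2928 + 4340 = 1412$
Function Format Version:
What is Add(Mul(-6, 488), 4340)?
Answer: 1412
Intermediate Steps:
Add(Mul(-6, 488), 4340) = Add(-2928, 4340) = 1412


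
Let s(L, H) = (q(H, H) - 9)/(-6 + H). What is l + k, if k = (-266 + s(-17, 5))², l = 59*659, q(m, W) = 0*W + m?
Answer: 107525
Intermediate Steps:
q(m, W) = m (q(m, W) = 0 + m = m)
s(L, H) = (-9 + H)/(-6 + H) (s(L, H) = (H - 9)/(-6 + H) = (-9 + H)/(-6 + H))
l = 38881
k = 68644 (k = (-266 + (-9 + 5)/(-6 + 5))² = (-266 - 4/(-1))² = (-266 - 1*(-4))² = (-266 + 4)² = (-262)² = 68644)
l + k = 38881 + 68644 = 107525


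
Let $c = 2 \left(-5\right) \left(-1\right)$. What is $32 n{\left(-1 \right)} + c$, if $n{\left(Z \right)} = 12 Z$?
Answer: $-374$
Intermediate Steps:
$c = 10$ ($c = \left(-10\right) \left(-1\right) = 10$)
$32 n{\left(-1 \right)} + c = 32 \cdot 12 \left(-1\right) + 10 = 32 \left(-12\right) + 10 = -384 + 10 = -374$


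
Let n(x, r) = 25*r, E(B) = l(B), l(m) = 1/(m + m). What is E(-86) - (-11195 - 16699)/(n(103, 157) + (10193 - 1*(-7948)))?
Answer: 2387851/1897676 ≈ 1.2583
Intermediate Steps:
l(m) = 1/(2*m)
E(B) = 1/(2*B)
E(-86) - (-11195 - 16699)/(n(103, 157) + (10193 - 1*(-7948))) = (½)/(-86) - (-11195 - 16699)/(25*157 + (10193 - 1*(-7948))) = (½)*(-1/86) - (-27894)/(3925 + (10193 + 7948)) = -1/172 - (-27894)/(3925 + 18141) = -1/172 - (-27894)/22066 = -1/172 - 1*(-13947/11033) = -1/172 + 13947/11033 = 2387851/1897676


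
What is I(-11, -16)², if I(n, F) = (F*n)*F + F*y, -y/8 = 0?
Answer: 7929856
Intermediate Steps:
y = 0 (y = -8*0 = 0)
I(n, F) = n*F² (I(n, F) = (F*n)*F + F*0 = n*F² + 0 = n*F²)
I(-11, -16)² = (-11*(-16)²)² = (-11*256)² = (-2816)² = 7929856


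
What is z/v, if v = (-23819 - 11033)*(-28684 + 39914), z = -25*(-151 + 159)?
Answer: 5/9784699 ≈ 5.1100e-7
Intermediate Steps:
z = -200 (z = -25*8 = -200)
v = -391387960 (v = -34852*11230 = -391387960)
z/v = -200/(-391387960) = -200*(-1/391387960) = 5/9784699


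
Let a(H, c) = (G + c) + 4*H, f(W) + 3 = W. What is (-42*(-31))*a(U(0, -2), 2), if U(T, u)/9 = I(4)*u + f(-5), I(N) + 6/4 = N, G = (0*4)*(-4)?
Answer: -606732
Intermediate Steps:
G = 0 (G = 0*(-4) = 0)
I(N) = -3/2 + N
f(W) = -3 + W
U(T, u) = -72 + 45*u/2 (U(T, u) = 9*((-3/2 + 4)*u + (-3 - 5)) = 9*(5*u/2 - 8) = 9*(-8 + 5*u/2) = -72 + 45*u/2)
a(H, c) = c + 4*H (a(H, c) = (0 + c) + 4*H = c + 4*H)
(-42*(-31))*a(U(0, -2), 2) = (-42*(-31))*(2 + 4*(-72 + (45/2)*(-2))) = 1302*(2 + 4*(-72 - 45)) = 1302*(2 + 4*(-117)) = 1302*(2 - 468) = 1302*(-466) = -606732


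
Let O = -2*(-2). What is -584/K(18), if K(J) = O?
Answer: -146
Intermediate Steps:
O = 4
K(J) = 4
-584/K(18) = -584/4 = -584*¼ = -146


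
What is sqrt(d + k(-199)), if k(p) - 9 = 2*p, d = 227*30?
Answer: sqrt(6421) ≈ 80.131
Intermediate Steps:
d = 6810
k(p) = 9 + 2*p
sqrt(d + k(-199)) = sqrt(6810 + (9 + 2*(-199))) = sqrt(6810 + (9 - 398)) = sqrt(6810 - 389) = sqrt(6421)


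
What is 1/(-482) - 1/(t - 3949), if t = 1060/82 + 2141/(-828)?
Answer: -117346657/64448023826 ≈ -0.0018208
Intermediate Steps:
t = 351059/33948 (t = 1060*(1/82) + 2141*(-1/828) = 530/41 - 2141/828 = 351059/33948 ≈ 10.341)
1/(-482) - 1/(t - 3949) = 1/(-482) - 1/(351059/33948 - 3949) = -1/482 - 1/(-133709593/33948) = -1/482 - 1*(-33948/133709593) = -1/482 + 33948/133709593 = -117346657/64448023826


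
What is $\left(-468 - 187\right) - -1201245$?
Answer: $1200590$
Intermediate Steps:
$\left(-468 - 187\right) - -1201245 = -655 + 1201245 = 1200590$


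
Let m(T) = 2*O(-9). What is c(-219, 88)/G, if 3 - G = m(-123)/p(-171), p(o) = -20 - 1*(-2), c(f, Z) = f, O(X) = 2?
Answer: -1971/29 ≈ -67.966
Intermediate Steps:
m(T) = 4 (m(T) = 2*2 = 4)
p(o) = -18 (p(o) = -20 + 2 = -18)
G = 29/9 (G = 3 - 4/(-18) = 3 - 4*(-1)/18 = 3 - 1*(-2/9) = 3 + 2/9 = 29/9 ≈ 3.2222)
c(-219, 88)/G = -219/29/9 = -219*9/29 = -1971/29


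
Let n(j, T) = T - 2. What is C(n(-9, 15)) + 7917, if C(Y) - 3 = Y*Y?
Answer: 8089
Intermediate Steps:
n(j, T) = -2 + T
C(Y) = 3 + Y**2 (C(Y) = 3 + Y*Y = 3 + Y**2)
C(n(-9, 15)) + 7917 = (3 + (-2 + 15)**2) + 7917 = (3 + 13**2) + 7917 = (3 + 169) + 7917 = 172 + 7917 = 8089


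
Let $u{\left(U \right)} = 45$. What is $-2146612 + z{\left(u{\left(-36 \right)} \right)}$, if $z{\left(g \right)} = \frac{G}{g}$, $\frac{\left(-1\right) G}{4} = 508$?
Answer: $- \frac{96599572}{45} \approx -2.1467 \cdot 10^{6}$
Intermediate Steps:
$G = -2032$ ($G = \left(-4\right) 508 = -2032$)
$z{\left(g \right)} = - \frac{2032}{g}$
$-2146612 + z{\left(u{\left(-36 \right)} \right)} = -2146612 - \frac{2032}{45} = - \frac{96599572}{45}$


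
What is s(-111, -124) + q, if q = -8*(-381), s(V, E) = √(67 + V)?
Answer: 3048 + 2*I*√11 ≈ 3048.0 + 6.6332*I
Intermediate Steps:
q = 3048
s(-111, -124) + q = √(67 - 111) + 3048 = √(-44) + 3048 = 2*I*√11 + 3048 = 3048 + 2*I*√11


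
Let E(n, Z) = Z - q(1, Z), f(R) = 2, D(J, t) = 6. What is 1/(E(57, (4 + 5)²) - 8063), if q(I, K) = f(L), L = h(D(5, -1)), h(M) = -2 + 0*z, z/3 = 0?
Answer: -1/7984 ≈ -0.00012525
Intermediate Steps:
z = 0 (z = 3*0 = 0)
h(M) = -2 (h(M) = -2 + 0*0 = -2 + 0 = -2)
L = -2
q(I, K) = 2
E(n, Z) = -2 + Z (E(n, Z) = Z - 1*2 = Z - 2 = -2 + Z)
1/(E(57, (4 + 5)²) - 8063) = 1/((-2 + (4 + 5)²) - 8063) = 1/((-2 + 9²) - 8063) = 1/((-2 + 81) - 8063) = 1/(79 - 8063) = 1/(-7984) = -1/7984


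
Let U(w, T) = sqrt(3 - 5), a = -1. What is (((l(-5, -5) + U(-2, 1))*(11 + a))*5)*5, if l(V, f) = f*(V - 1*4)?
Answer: 11250 + 250*I*sqrt(2) ≈ 11250.0 + 353.55*I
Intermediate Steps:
U(w, T) = I*sqrt(2) (U(w, T) = sqrt(-2) = I*sqrt(2))
l(V, f) = f*(-4 + V) (l(V, f) = f*(V - 4) = f*(-4 + V))
(((l(-5, -5) + U(-2, 1))*(11 + a))*5)*5 = (((-5*(-4 - 5) + I*sqrt(2))*(11 - 1))*5)*5 = (((-5*(-9) + I*sqrt(2))*10)*5)*5 = (((45 + I*sqrt(2))*10)*5)*5 = ((450 + 10*I*sqrt(2))*5)*5 = (2250 + 50*I*sqrt(2))*5 = 11250 + 250*I*sqrt(2)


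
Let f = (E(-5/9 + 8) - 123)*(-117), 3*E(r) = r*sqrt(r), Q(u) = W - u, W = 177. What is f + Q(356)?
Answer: 14212 - 871*sqrt(67)/9 ≈ 13420.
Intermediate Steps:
Q(u) = 177 - u
E(r) = r**(3/2)/3 (E(r) = (r*sqrt(r))/3 = r**(3/2)/3)
f = 14391 - 871*sqrt(67)/9 (f = ((-5/9 + 8)**(3/2)/3 - 123)*(-117) = ((67/9)**(3/2)/3 - 123)*(-117) = ((67*sqrt(67)/27)/3 - 123)*(-117) = (67*sqrt(67)/81 - 123)*(-117) = (-123 + 67*sqrt(67)/81)*(-117) = 14391 - 871*sqrt(67)/9 ≈ 13599.)
f + Q(356) = (14391 - 871*sqrt(67)/9) + (177 - 1*356) = (14391 - 871*sqrt(67)/9) + (177 - 356) = (14391 - 871*sqrt(67)/9) - 179 = 14212 - 871*sqrt(67)/9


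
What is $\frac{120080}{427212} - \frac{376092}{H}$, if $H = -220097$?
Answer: $\frac{46775065816}{23507019891} \approx 1.9898$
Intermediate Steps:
$\frac{120080}{427212} - \frac{376092}{H} = \frac{120080}{427212} - \frac{376092}{-220097} = 120080 \cdot \frac{1}{427212} - - \frac{376092}{220097} = \frac{30020}{106803} + \frac{376092}{220097} = \frac{46775065816}{23507019891}$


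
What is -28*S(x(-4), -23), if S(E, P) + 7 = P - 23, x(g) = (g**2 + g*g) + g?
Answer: 1484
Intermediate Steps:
x(g) = g + 2*g**2 (x(g) = (g**2 + g**2) + g = 2*g**2 + g = g + 2*g**2)
S(E, P) = -30 + P (S(E, P) = -7 + (P - 23) = -7 + (-23 + P) = -30 + P)
-28*S(x(-4), -23) = -28*(-30 - 23) = -28*(-53) = 1484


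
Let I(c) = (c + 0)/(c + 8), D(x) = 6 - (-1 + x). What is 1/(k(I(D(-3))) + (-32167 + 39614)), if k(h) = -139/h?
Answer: 5/35984 ≈ 0.00013895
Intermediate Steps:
D(x) = 7 - x (D(x) = 6 + (1 - x) = 7 - x)
I(c) = c/(8 + c)
1/(k(I(D(-3))) + (-32167 + 39614)) = 1/(-139*(8 + (7 - 1*(-3)))/(7 - 1*(-3)) + (-32167 + 39614)) = 1/(-139*(8 + (7 + 3))/(7 + 3) + 7447) = 1/(-139/(10/(8 + 10)) + 7447) = 1/(-139/(10/18) + 7447) = 1/(-139/(10*(1/18)) + 7447) = 1/(-139/5/9 + 7447) = 1/(-139*9/5 + 7447) = 1/(-1251/5 + 7447) = 1/(35984/5) = 5/35984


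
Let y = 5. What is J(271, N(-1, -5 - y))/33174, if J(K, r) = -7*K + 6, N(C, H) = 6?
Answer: -1891/33174 ≈ -0.057002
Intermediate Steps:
J(K, r) = 6 - 7*K
J(271, N(-1, -5 - y))/33174 = (6 - 7*271)/33174 = (6 - 1897)*(1/33174) = -1891*1/33174 = -1891/33174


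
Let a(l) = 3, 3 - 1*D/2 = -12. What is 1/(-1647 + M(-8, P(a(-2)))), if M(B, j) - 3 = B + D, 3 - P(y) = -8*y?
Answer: -1/1622 ≈ -0.00061652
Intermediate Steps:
D = 30 (D = 6 - 2*(-12) = 6 + 24 = 30)
P(y) = 3 + 8*y (P(y) = 3 - (-8)*y = 3 + 8*y)
M(B, j) = 33 + B (M(B, j) = 3 + (B + 30) = 3 + (30 + B) = 33 + B)
1/(-1647 + M(-8, P(a(-2)))) = 1/(-1647 + (33 - 8)) = 1/(-1647 + 25) = 1/(-1622) = -1/1622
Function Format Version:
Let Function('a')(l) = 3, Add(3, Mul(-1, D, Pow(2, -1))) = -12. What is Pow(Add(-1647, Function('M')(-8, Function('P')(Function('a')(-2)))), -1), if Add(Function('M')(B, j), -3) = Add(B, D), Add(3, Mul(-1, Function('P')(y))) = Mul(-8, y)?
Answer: Rational(-1, 1622) ≈ -0.00061652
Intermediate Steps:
D = 30 (D = Add(6, Mul(-2, -12)) = Add(6, 24) = 30)
Function('P')(y) = Add(3, Mul(8, y)) (Function('P')(y) = Add(3, Mul(-1, Mul(-8, y))) = Add(3, Mul(8, y)))
Function('M')(B, j) = Add(33, B) (Function('M')(B, j) = Add(3, Add(B, 30)) = Add(3, Add(30, B)) = Add(33, B))
Pow(Add(-1647, Function('M')(-8, Function('P')(Function('a')(-2)))), -1) = Pow(Add(-1647, Add(33, -8)), -1) = Pow(Add(-1647, 25), -1) = Pow(-1622, -1) = Rational(-1, 1622)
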